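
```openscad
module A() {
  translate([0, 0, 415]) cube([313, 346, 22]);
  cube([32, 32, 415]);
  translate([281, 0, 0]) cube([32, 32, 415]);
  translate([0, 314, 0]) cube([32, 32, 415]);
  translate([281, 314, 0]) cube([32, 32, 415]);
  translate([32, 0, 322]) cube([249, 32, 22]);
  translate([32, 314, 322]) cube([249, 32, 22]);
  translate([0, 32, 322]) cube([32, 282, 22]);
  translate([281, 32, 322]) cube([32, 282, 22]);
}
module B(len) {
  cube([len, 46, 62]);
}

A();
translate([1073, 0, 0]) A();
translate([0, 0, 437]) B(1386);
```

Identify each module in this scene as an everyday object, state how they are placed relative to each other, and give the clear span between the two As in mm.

Second stool starts at x = 1073; first ends at x = 313; clear span = 1073 − 313 = 760 mm.

A is a stool. B is a beam. A beam spans the tops of two stools. The clear span between the two stools is 760 mm.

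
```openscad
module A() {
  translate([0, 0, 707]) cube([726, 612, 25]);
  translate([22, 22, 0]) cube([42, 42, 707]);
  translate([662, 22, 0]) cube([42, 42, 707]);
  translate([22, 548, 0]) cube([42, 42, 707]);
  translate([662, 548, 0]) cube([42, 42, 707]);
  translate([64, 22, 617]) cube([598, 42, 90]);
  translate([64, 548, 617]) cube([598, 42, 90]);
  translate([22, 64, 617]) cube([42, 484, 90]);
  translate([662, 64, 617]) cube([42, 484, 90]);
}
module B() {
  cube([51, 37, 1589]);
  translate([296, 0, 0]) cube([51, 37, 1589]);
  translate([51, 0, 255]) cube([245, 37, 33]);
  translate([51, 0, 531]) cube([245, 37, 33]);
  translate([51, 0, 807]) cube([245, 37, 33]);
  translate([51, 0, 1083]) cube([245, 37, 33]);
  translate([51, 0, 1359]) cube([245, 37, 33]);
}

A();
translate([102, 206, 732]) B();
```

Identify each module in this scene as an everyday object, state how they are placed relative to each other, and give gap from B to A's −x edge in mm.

A is a table. B is a ladder. The ladder is on top of the table. The gap from the ladder to the table's −x edge is 102 mm.

The ladder's min-x is at 102; the table's min-x is 0; gap = 102 mm.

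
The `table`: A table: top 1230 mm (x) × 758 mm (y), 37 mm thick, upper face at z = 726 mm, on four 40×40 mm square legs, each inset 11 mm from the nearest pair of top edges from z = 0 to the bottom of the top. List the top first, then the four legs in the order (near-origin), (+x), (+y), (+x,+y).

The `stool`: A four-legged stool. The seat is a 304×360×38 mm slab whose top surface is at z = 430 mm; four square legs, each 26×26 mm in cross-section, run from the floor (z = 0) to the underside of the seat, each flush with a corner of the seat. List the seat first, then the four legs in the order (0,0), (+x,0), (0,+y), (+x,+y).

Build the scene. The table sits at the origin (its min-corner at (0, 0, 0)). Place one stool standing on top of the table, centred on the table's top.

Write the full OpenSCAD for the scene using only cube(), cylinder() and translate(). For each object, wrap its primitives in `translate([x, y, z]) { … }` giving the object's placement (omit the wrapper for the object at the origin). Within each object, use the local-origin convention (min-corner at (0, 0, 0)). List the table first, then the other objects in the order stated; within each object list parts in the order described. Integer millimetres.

translate([0, 0, 689]) cube([1230, 758, 37]);
translate([11, 11, 0]) cube([40, 40, 689]);
translate([1179, 11, 0]) cube([40, 40, 689]);
translate([11, 707, 0]) cube([40, 40, 689]);
translate([1179, 707, 0]) cube([40, 40, 689]);
translate([463, 199, 726]) {
  translate([0, 0, 392]) cube([304, 360, 38]);
  cube([26, 26, 392]);
  translate([278, 0, 0]) cube([26, 26, 392]);
  translate([0, 334, 0]) cube([26, 26, 392]);
  translate([278, 334, 0]) cube([26, 26, 392]);
}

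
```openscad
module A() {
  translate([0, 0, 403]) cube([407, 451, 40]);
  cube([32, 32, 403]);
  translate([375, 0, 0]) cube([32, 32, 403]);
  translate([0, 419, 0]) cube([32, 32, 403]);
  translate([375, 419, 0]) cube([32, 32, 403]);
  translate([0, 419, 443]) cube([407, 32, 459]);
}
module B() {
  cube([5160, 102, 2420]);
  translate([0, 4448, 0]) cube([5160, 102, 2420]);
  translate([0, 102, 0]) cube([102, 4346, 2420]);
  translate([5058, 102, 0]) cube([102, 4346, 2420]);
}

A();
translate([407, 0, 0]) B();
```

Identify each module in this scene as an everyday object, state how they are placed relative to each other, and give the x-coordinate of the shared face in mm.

A is a chair. B is a house frame. The house frame is against the chair's +x side, with their −y faces flush. The x-coordinate of the shared face is 407 mm.

The chair's +x face and the house frame's −x face are both at x = 407 mm.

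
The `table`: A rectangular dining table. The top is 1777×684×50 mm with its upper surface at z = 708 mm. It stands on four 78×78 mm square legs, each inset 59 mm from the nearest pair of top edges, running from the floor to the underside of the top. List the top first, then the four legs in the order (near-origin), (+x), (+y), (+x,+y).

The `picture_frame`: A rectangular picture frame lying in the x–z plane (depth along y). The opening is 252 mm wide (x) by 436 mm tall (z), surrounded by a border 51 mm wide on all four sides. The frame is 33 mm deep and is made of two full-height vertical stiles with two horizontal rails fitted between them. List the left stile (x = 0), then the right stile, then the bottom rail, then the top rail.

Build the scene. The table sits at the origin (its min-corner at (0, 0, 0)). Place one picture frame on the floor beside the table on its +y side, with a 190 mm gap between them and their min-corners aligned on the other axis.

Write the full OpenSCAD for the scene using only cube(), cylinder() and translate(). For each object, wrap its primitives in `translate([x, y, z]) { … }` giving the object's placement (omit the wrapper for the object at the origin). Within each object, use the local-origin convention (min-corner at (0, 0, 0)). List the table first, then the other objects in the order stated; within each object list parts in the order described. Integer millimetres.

translate([0, 0, 658]) cube([1777, 684, 50]);
translate([59, 59, 0]) cube([78, 78, 658]);
translate([1640, 59, 0]) cube([78, 78, 658]);
translate([59, 547, 0]) cube([78, 78, 658]);
translate([1640, 547, 0]) cube([78, 78, 658]);
translate([0, 874, 0]) {
  cube([51, 33, 538]);
  translate([303, 0, 0]) cube([51, 33, 538]);
  translate([51, 0, 0]) cube([252, 33, 51]);
  translate([51, 0, 487]) cube([252, 33, 51]);
}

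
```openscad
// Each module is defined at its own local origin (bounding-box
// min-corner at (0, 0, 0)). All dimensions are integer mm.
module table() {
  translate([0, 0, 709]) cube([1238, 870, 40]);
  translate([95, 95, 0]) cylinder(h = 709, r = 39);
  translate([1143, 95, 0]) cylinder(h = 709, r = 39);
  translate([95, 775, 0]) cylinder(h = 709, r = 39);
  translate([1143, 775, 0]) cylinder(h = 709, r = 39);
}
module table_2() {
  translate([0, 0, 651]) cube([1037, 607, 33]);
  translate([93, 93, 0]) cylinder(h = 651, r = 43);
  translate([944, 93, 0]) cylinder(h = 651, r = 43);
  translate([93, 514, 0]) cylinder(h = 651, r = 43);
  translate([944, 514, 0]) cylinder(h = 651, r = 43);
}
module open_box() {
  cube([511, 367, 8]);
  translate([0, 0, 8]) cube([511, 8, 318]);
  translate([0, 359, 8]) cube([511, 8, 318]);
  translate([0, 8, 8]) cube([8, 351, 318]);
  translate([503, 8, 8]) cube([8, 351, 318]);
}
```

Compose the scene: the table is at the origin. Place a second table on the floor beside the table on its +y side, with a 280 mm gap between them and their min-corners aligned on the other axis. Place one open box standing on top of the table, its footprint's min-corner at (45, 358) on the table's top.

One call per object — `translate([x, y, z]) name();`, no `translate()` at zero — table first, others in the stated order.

table();
translate([0, 1150, 0]) table_2();
translate([45, 358, 749]) open_box();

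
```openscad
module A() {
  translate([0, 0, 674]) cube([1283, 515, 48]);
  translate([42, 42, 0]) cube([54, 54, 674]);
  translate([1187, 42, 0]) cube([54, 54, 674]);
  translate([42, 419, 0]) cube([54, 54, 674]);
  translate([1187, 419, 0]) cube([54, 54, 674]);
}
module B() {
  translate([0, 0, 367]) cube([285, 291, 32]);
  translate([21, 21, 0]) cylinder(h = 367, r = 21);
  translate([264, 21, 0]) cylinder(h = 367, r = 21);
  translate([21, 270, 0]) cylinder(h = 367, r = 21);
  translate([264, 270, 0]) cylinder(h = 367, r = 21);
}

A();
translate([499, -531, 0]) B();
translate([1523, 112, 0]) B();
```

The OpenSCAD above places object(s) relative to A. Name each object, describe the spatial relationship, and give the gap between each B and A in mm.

Each stool's nearest face is 240 mm from the table's bounding box.

A is a table. B is a stool. Two stools sit around the table at the −y, +x sides. The gap between each stool and the table is 240 mm.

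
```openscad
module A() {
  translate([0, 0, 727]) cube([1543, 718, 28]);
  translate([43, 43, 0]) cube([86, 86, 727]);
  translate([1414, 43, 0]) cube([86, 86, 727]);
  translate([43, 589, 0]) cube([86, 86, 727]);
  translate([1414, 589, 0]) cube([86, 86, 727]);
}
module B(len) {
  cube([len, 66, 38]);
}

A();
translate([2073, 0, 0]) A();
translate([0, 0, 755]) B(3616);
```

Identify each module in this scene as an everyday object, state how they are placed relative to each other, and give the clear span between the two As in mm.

Second table starts at x = 2073; first ends at x = 1543; clear span = 2073 − 1543 = 530 mm.

A is a table. B is a beam. A beam spans the tops of two tables. The clear span between the two tables is 530 mm.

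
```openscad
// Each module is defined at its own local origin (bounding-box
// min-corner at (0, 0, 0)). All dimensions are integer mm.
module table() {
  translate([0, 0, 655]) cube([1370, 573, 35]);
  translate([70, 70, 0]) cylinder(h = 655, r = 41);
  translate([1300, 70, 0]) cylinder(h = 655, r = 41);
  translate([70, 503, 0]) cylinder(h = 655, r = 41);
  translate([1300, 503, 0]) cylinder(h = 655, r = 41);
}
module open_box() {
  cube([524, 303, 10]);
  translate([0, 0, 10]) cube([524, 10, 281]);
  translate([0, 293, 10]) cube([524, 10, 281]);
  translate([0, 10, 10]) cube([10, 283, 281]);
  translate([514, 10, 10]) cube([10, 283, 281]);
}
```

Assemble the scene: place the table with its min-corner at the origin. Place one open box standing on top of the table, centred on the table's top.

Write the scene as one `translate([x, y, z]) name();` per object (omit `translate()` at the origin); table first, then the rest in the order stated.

table();
translate([423, 135, 690]) open_box();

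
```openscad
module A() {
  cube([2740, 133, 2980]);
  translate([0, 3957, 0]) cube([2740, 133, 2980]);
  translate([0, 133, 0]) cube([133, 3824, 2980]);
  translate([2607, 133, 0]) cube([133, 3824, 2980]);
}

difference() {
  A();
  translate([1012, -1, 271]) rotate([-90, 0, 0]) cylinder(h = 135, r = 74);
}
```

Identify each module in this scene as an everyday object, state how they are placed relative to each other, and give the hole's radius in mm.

A is a house frame. The house frame has a circular hole through its front wall. The hole's radius is 74 mm.

The subtracted cylinder has r = 74 mm.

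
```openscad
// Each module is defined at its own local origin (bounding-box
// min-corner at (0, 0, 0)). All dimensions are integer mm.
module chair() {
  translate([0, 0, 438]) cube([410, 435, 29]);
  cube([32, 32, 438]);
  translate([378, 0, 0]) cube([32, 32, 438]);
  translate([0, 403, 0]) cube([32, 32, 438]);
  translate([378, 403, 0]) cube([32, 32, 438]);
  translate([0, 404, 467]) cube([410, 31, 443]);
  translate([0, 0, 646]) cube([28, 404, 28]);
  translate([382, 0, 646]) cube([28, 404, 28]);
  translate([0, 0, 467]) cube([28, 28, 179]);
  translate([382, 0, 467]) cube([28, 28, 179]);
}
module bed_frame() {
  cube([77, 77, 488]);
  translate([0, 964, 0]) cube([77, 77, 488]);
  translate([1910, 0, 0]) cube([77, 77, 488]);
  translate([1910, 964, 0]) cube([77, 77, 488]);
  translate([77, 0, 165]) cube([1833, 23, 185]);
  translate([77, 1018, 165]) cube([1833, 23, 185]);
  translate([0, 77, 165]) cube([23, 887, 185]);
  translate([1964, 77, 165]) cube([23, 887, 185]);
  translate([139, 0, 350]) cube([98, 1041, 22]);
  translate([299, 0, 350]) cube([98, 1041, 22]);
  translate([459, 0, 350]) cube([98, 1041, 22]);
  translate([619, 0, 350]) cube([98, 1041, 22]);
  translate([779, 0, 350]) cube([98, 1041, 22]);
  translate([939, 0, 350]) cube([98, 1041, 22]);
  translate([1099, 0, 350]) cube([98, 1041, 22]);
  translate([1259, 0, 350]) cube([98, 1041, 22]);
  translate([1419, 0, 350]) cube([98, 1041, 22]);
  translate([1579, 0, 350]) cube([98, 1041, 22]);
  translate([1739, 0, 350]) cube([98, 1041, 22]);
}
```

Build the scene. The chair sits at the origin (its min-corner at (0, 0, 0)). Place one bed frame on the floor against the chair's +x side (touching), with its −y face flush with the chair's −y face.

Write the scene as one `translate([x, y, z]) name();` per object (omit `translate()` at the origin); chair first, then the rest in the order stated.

chair();
translate([410, 0, 0]) bed_frame();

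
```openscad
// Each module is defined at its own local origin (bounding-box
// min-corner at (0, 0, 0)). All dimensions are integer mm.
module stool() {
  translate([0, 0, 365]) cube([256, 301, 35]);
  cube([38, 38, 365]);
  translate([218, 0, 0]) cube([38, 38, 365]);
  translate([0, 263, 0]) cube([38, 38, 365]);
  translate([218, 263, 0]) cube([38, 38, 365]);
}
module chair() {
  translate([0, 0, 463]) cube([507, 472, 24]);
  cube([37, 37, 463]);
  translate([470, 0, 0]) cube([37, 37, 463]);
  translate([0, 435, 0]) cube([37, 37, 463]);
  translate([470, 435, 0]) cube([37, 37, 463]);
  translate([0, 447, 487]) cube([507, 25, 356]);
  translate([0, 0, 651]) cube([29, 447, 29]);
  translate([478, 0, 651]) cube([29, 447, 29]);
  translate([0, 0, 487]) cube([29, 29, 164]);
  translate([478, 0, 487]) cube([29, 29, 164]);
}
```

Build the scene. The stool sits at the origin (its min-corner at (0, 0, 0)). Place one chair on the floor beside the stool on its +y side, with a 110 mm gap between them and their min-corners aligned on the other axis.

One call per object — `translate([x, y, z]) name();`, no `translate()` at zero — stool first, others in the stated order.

stool();
translate([0, 411, 0]) chair();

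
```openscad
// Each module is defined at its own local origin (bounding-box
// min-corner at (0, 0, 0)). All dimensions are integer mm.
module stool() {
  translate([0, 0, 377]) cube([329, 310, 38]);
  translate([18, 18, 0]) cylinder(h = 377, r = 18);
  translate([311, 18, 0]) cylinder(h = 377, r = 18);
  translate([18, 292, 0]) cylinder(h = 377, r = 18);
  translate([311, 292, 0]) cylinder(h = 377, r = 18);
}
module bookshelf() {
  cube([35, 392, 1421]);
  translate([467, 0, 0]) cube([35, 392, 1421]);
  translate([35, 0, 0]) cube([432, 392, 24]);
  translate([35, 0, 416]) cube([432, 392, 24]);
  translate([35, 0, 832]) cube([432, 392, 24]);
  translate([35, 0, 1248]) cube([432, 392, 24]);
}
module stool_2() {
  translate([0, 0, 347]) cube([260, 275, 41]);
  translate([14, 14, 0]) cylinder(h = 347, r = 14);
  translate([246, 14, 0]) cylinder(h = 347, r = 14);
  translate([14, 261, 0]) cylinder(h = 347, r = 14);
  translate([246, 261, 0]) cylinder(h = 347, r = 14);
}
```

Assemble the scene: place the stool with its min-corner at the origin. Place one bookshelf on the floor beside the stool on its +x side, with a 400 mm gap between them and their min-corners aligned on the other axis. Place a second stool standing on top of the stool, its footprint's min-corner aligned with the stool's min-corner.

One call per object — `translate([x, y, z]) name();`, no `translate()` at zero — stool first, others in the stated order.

stool();
translate([729, 0, 0]) bookshelf();
translate([0, 0, 415]) stool_2();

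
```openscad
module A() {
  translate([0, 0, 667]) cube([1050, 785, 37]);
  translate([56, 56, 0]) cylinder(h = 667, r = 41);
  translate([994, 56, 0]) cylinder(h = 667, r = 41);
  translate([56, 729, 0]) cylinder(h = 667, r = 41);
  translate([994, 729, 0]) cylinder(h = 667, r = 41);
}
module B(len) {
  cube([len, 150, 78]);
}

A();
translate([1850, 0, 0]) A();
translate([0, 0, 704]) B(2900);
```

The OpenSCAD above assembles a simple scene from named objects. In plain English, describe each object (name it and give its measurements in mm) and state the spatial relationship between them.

A is a table with a 1050×785 mm rectangular top, 37 mm thick, top surface at z = 704 mm, supported by four round legs of 82 mm diameter, each leg's bounding box inset 15 mm from the nearest pair of top edges, running from the floor.

B is a rectangular beam 2900 mm long (x), 150 mm deep (y), 78 mm thick (z).

The beam spans the tops of two tables placed 800 mm apart, resting at z = 704 mm.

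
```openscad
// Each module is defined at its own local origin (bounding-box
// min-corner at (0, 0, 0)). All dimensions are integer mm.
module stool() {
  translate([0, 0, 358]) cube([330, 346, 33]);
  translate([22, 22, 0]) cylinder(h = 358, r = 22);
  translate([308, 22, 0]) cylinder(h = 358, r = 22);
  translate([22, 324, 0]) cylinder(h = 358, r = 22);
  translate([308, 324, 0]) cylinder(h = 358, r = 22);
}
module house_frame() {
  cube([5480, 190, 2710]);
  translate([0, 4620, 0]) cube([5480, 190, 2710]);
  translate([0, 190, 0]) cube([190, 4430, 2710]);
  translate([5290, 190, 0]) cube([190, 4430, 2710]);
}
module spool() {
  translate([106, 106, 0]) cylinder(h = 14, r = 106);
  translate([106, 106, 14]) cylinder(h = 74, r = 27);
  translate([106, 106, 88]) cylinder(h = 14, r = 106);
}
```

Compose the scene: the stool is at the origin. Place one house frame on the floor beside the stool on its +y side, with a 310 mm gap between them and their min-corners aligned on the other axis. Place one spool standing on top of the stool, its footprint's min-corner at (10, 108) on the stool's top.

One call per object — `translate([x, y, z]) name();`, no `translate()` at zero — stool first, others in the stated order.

stool();
translate([0, 656, 0]) house_frame();
translate([10, 108, 391]) spool();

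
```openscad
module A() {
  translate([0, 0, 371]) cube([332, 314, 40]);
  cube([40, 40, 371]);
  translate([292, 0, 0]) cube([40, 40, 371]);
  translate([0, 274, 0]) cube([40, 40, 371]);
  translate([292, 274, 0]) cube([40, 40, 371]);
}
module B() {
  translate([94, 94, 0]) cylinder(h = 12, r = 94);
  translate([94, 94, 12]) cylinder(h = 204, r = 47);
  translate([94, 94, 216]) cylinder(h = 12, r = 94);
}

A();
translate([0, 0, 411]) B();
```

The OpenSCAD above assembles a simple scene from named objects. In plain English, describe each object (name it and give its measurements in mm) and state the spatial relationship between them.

A is a simple wooden stool: a rectangular seat 332 mm (x) by 314 mm (y), 40 mm thick, top face at z = 411 mm, on four square legs, each 40×40 mm in cross-section. The legs rest on z = 0, each flush with a corner of the seat.

B is a spool: two coaxial disc flanges of radius 94 mm and thickness 12 mm, joined by a core cylinder of radius 47 mm and height 204 mm. The lower flange rests on z = 0 and the three cylinders share a vertical axis.

The spool is on top of the stool.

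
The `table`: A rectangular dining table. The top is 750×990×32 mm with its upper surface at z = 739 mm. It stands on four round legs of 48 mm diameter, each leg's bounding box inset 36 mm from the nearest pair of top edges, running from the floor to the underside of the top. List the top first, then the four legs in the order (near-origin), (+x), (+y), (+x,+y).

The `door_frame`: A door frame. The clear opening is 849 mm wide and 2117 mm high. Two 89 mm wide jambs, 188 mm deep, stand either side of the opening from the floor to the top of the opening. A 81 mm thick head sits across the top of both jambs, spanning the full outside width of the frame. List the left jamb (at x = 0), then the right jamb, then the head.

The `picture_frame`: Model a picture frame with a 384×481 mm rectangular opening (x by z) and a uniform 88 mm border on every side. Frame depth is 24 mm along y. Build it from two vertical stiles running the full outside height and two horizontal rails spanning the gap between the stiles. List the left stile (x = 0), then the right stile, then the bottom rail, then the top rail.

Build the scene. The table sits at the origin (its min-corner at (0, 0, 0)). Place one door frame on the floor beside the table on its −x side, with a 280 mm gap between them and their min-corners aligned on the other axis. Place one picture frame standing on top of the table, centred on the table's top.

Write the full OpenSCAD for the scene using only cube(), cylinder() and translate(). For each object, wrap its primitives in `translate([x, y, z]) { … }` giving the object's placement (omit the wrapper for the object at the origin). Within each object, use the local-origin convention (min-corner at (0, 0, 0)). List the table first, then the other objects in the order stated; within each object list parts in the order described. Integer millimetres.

translate([0, 0, 707]) cube([750, 990, 32]);
translate([60, 60, 0]) cylinder(h = 707, r = 24);
translate([690, 60, 0]) cylinder(h = 707, r = 24);
translate([60, 930, 0]) cylinder(h = 707, r = 24);
translate([690, 930, 0]) cylinder(h = 707, r = 24);
translate([-1307, 0, 0]) {
  cube([89, 188, 2117]);
  translate([938, 0, 0]) cube([89, 188, 2117]);
  translate([0, 0, 2117]) cube([1027, 188, 81]);
}
translate([95, 483, 739]) {
  cube([88, 24, 657]);
  translate([472, 0, 0]) cube([88, 24, 657]);
  translate([88, 0, 0]) cube([384, 24, 88]);
  translate([88, 0, 569]) cube([384, 24, 88]);
}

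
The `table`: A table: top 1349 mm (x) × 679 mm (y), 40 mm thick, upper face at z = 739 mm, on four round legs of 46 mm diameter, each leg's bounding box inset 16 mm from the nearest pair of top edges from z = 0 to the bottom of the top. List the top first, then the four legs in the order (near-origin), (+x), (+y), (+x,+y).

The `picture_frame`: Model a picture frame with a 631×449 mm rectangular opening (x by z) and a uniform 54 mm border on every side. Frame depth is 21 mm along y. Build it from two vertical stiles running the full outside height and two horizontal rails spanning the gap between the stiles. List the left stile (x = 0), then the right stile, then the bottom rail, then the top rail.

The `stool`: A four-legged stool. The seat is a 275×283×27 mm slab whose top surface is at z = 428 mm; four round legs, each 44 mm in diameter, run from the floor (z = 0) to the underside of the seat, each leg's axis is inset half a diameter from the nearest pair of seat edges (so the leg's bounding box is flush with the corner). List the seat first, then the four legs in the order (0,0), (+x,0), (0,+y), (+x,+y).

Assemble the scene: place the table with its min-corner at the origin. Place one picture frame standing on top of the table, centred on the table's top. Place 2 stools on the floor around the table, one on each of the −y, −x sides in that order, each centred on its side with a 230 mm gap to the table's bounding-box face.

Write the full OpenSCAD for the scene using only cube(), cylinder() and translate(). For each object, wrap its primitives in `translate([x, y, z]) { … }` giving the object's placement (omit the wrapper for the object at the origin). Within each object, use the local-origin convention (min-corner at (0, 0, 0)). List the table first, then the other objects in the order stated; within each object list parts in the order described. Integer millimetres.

translate([0, 0, 699]) cube([1349, 679, 40]);
translate([39, 39, 0]) cylinder(h = 699, r = 23);
translate([1310, 39, 0]) cylinder(h = 699, r = 23);
translate([39, 640, 0]) cylinder(h = 699, r = 23);
translate([1310, 640, 0]) cylinder(h = 699, r = 23);
translate([305, 329, 739]) {
  cube([54, 21, 557]);
  translate([685, 0, 0]) cube([54, 21, 557]);
  translate([54, 0, 0]) cube([631, 21, 54]);
  translate([54, 0, 503]) cube([631, 21, 54]);
}
translate([537, -513, 0]) {
  translate([0, 0, 401]) cube([275, 283, 27]);
  translate([22, 22, 0]) cylinder(h = 401, r = 22);
  translate([253, 22, 0]) cylinder(h = 401, r = 22);
  translate([22, 261, 0]) cylinder(h = 401, r = 22);
  translate([253, 261, 0]) cylinder(h = 401, r = 22);
}
translate([-505, 198, 0]) {
  translate([0, 0, 401]) cube([275, 283, 27]);
  translate([22, 22, 0]) cylinder(h = 401, r = 22);
  translate([253, 22, 0]) cylinder(h = 401, r = 22);
  translate([22, 261, 0]) cylinder(h = 401, r = 22);
  translate([253, 261, 0]) cylinder(h = 401, r = 22);
}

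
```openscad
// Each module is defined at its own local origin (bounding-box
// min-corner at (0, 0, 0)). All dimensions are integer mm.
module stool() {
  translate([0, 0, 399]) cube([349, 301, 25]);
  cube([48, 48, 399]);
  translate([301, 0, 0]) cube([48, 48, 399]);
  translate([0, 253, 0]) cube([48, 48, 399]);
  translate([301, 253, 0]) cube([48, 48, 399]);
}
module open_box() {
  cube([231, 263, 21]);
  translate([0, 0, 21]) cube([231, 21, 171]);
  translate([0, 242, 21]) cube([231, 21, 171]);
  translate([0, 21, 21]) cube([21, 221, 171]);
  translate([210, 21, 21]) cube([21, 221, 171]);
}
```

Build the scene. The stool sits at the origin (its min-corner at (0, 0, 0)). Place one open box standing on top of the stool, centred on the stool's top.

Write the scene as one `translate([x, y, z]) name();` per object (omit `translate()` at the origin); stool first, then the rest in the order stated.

stool();
translate([59, 19, 424]) open_box();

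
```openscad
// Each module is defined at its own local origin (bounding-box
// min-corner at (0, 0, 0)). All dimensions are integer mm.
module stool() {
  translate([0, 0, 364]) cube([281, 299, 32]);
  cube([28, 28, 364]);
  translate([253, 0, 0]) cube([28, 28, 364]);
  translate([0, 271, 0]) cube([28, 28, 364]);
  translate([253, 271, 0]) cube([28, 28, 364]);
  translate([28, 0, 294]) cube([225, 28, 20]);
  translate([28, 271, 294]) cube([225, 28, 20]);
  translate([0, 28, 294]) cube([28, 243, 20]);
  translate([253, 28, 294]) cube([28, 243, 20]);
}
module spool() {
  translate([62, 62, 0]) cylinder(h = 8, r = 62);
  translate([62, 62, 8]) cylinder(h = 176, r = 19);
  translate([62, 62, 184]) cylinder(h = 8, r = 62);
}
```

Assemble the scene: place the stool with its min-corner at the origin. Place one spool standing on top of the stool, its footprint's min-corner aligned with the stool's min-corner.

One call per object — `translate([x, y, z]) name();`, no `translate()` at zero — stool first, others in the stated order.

stool();
translate([0, 0, 396]) spool();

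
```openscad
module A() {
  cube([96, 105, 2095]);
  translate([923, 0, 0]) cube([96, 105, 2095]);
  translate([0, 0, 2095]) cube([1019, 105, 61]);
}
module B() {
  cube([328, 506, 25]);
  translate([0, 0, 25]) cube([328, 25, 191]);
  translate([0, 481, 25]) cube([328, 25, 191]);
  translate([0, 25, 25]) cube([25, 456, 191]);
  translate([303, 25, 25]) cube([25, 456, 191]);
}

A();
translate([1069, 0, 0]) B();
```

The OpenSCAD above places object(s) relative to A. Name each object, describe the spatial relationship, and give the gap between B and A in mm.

A is a door frame. B is an open box. The open box is on the floor beside the door frame on its +x side. The gap between the open box and the door frame is 50 mm.

The open box's nearest face is 50 mm from the door frame's +x face.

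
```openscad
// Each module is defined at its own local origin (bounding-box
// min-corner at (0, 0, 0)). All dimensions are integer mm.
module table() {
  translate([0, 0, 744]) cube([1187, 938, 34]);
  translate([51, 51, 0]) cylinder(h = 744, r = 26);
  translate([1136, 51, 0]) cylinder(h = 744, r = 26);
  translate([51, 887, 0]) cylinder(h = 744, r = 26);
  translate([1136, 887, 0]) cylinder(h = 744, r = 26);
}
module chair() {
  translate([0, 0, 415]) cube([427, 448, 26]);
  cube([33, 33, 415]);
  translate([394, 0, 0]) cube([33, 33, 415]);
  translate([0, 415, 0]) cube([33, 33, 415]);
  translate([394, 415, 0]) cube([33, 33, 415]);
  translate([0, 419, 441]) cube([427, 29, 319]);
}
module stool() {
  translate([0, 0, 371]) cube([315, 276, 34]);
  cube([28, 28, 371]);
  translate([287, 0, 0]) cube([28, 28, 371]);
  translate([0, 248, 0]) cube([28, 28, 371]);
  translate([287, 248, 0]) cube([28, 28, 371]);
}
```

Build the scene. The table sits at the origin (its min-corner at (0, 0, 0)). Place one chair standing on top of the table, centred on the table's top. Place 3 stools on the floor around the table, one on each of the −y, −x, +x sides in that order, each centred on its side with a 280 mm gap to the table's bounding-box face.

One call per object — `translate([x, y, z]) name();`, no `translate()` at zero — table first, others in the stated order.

table();
translate([380, 245, 778]) chair();
translate([436, -556, 0]) stool();
translate([-595, 331, 0]) stool();
translate([1467, 331, 0]) stool();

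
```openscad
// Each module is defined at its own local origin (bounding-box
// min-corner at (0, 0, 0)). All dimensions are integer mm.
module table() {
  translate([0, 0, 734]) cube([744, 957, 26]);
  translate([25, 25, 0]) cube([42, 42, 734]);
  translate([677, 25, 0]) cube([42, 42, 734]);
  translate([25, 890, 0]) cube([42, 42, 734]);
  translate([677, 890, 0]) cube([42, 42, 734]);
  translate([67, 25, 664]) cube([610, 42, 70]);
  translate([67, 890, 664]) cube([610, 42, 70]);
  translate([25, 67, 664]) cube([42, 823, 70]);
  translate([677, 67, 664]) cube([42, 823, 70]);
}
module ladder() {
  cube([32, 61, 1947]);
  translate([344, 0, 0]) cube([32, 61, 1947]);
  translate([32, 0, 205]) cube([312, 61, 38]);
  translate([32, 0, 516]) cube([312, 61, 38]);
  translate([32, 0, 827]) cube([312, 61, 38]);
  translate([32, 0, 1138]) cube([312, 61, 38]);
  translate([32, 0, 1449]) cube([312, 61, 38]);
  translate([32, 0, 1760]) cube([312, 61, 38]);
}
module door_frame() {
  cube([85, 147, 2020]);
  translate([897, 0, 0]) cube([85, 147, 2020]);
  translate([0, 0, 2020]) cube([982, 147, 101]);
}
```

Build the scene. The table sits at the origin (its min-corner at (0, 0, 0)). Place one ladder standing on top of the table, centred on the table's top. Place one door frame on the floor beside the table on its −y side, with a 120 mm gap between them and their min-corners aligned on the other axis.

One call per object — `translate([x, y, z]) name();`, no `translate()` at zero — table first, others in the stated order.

table();
translate([184, 448, 760]) ladder();
translate([0, -267, 0]) door_frame();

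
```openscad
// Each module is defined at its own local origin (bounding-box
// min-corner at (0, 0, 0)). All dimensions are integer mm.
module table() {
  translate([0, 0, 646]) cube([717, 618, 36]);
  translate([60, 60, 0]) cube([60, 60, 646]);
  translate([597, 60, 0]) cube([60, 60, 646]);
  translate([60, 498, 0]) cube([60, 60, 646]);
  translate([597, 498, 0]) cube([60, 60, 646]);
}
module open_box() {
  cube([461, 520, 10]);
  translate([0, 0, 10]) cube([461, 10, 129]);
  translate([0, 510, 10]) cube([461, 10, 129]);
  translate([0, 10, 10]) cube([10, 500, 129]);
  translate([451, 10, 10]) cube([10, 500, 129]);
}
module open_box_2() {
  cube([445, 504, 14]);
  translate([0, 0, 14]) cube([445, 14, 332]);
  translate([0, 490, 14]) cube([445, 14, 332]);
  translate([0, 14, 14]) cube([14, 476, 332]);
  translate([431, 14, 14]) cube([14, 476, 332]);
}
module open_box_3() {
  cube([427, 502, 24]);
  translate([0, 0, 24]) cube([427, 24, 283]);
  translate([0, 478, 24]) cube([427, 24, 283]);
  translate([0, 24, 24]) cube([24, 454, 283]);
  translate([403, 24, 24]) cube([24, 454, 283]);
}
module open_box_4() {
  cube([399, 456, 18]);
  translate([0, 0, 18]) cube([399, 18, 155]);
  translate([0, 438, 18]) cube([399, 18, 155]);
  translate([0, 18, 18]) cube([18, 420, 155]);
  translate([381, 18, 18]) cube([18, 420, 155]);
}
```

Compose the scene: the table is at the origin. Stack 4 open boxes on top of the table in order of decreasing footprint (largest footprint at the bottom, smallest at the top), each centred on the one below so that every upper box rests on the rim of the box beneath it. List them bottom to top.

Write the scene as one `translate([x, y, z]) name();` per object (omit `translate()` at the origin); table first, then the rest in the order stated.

table();
translate([128, 49, 682]) open_box();
translate([136, 57, 821]) open_box_2();
translate([145, 58, 1167]) open_box_3();
translate([159, 81, 1474]) open_box_4();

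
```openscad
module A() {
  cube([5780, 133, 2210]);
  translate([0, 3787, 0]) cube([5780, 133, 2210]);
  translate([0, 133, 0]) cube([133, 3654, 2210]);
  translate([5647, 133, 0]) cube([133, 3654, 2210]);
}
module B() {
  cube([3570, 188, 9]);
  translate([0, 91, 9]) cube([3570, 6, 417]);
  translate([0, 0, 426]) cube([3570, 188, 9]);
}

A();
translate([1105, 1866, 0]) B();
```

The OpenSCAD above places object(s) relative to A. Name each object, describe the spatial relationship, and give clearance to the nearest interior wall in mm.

A is a house frame. B is an I-beam. The I-beam sits inside the house frame, centred. The clearance to the nearest interior wall is 972 mm.

Clearances: x = 972, y = 1733; minimum 972 mm.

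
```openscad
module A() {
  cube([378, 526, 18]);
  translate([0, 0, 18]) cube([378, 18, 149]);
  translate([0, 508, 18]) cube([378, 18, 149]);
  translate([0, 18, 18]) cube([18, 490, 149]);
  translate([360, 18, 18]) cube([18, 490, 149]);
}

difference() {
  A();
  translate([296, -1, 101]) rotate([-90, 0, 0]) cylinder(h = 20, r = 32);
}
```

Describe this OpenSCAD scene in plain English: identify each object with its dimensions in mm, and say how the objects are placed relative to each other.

A is an open-topped rectangular box: outside dimensions 378×526×167 mm, with a uniform wall and base thickness of 18 mm. The base is a full 378×526 slab on the floor; four walls sit on top of the base. The front and back walls (the −y and +y sides) span the full width; the two side walls fit between them.

The open box has a circular hole of radius 32 mm through its front wall, centred at (x = 296, z = 101).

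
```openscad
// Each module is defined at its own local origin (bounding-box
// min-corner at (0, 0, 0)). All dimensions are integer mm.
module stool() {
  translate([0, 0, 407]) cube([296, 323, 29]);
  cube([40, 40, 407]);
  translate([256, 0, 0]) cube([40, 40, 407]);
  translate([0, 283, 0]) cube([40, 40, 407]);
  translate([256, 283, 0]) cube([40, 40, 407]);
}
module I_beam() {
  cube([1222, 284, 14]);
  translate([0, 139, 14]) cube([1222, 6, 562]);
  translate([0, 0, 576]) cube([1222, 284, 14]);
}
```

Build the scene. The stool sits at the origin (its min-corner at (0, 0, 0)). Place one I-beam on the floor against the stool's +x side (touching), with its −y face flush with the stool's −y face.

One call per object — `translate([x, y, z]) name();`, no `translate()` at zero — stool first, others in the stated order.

stool();
translate([296, 0, 0]) I_beam();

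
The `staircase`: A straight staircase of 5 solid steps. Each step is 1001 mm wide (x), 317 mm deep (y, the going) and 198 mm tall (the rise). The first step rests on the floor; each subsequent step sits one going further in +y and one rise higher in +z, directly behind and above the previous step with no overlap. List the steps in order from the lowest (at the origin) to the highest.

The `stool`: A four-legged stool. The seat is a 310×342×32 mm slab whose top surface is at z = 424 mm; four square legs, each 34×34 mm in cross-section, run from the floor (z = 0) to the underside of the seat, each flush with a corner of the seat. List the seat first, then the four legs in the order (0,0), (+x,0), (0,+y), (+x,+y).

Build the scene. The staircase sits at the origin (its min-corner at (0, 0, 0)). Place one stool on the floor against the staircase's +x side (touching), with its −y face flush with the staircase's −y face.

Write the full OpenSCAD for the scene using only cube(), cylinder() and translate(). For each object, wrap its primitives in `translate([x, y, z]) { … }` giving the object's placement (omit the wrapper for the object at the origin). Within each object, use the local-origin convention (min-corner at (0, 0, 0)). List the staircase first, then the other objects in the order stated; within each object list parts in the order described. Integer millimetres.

cube([1001, 317, 198]);
translate([0, 317, 198]) cube([1001, 317, 198]);
translate([0, 634, 396]) cube([1001, 317, 198]);
translate([0, 951, 594]) cube([1001, 317, 198]);
translate([0, 1268, 792]) cube([1001, 317, 198]);
translate([1001, 0, 0]) {
  translate([0, 0, 392]) cube([310, 342, 32]);
  cube([34, 34, 392]);
  translate([276, 0, 0]) cube([34, 34, 392]);
  translate([0, 308, 0]) cube([34, 34, 392]);
  translate([276, 308, 0]) cube([34, 34, 392]);
}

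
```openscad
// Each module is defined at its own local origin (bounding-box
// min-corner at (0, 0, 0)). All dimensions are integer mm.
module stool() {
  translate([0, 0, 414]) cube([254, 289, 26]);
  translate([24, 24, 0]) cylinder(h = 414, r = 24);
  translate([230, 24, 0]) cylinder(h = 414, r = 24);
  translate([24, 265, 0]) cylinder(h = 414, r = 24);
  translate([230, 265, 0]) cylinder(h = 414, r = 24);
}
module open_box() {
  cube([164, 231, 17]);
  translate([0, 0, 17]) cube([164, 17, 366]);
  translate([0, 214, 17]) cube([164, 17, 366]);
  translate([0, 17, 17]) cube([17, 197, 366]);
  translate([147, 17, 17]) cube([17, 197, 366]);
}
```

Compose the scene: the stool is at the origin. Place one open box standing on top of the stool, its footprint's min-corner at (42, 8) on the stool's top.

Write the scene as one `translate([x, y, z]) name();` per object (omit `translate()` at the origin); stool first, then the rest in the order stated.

stool();
translate([42, 8, 440]) open_box();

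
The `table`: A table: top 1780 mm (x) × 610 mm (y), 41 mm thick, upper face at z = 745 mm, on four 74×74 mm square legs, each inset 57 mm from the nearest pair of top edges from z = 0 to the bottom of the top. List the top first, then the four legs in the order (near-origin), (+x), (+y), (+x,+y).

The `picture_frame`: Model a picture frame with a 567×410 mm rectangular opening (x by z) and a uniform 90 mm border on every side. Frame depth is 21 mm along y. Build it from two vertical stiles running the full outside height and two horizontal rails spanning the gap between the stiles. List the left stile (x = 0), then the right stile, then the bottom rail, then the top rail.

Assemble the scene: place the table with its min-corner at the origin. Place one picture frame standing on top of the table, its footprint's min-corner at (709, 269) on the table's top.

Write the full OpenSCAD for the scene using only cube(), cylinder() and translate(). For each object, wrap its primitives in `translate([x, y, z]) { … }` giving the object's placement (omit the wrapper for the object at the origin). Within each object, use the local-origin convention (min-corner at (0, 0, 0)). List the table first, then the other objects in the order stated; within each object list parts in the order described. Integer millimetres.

translate([0, 0, 704]) cube([1780, 610, 41]);
translate([57, 57, 0]) cube([74, 74, 704]);
translate([1649, 57, 0]) cube([74, 74, 704]);
translate([57, 479, 0]) cube([74, 74, 704]);
translate([1649, 479, 0]) cube([74, 74, 704]);
translate([709, 269, 745]) {
  cube([90, 21, 590]);
  translate([657, 0, 0]) cube([90, 21, 590]);
  translate([90, 0, 0]) cube([567, 21, 90]);
  translate([90, 0, 500]) cube([567, 21, 90]);
}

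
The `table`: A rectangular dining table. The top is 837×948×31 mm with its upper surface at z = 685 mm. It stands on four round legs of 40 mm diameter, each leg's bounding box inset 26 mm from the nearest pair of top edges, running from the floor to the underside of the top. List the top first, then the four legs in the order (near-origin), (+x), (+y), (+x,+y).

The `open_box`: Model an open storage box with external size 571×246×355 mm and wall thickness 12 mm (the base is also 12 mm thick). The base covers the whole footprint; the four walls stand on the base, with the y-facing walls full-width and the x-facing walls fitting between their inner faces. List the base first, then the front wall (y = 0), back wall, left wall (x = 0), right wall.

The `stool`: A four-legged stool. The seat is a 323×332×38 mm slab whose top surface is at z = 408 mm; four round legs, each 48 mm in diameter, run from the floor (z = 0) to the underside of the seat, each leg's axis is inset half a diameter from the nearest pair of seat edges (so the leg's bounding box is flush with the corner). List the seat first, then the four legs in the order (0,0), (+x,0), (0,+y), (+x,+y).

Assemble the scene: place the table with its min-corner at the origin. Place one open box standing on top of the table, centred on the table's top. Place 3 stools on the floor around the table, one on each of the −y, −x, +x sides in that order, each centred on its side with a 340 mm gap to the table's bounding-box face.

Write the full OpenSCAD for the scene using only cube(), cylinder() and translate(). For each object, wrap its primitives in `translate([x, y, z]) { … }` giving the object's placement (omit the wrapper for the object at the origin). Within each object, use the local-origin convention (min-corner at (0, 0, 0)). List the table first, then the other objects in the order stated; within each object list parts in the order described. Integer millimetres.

translate([0, 0, 654]) cube([837, 948, 31]);
translate([46, 46, 0]) cylinder(h = 654, r = 20);
translate([791, 46, 0]) cylinder(h = 654, r = 20);
translate([46, 902, 0]) cylinder(h = 654, r = 20);
translate([791, 902, 0]) cylinder(h = 654, r = 20);
translate([133, 351, 685]) {
  cube([571, 246, 12]);
  translate([0, 0, 12]) cube([571, 12, 343]);
  translate([0, 234, 12]) cube([571, 12, 343]);
  translate([0, 12, 12]) cube([12, 222, 343]);
  translate([559, 12, 12]) cube([12, 222, 343]);
}
translate([257, -672, 0]) {
  translate([0, 0, 370]) cube([323, 332, 38]);
  translate([24, 24, 0]) cylinder(h = 370, r = 24);
  translate([299, 24, 0]) cylinder(h = 370, r = 24);
  translate([24, 308, 0]) cylinder(h = 370, r = 24);
  translate([299, 308, 0]) cylinder(h = 370, r = 24);
}
translate([-663, 308, 0]) {
  translate([0, 0, 370]) cube([323, 332, 38]);
  translate([24, 24, 0]) cylinder(h = 370, r = 24);
  translate([299, 24, 0]) cylinder(h = 370, r = 24);
  translate([24, 308, 0]) cylinder(h = 370, r = 24);
  translate([299, 308, 0]) cylinder(h = 370, r = 24);
}
translate([1177, 308, 0]) {
  translate([0, 0, 370]) cube([323, 332, 38]);
  translate([24, 24, 0]) cylinder(h = 370, r = 24);
  translate([299, 24, 0]) cylinder(h = 370, r = 24);
  translate([24, 308, 0]) cylinder(h = 370, r = 24);
  translate([299, 308, 0]) cylinder(h = 370, r = 24);
}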